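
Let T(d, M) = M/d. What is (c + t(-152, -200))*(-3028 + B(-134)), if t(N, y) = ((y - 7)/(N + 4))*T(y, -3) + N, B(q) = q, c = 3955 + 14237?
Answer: -844229685801/14800 ≈ -5.7043e+7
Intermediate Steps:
c = 18192
t(N, y) = N - 3*(-7 + y)/(y*(4 + N)) (t(N, y) = ((y - 7)/(N + 4))*(-3/y) + N = ((-7 + y)/(4 + N))*(-3/y) + N = -3*(-7 + y)/(y*(4 + N)) + N = N - 3*(-7 + y)/(y*(4 + N)))
(c + t(-152, -200))*(-3028 + B(-134)) = (18192 + (21 - 200*(-3 + (-152)² + 4*(-152)))/((-200)*(4 - 152)))*(-3028 - 134) = (18192 - 1/200*(21 - 200*(-3 + 23104 - 608))/(-148))*(-3162) = (18192 - 1/200*(-1/148)*(21 - 200*22493))*(-3162) = (18192 - 1/200*(-1/148)*(21 - 4498600))*(-3162) = (18192 - 1/200*(-1/148)*(-4498579))*(-3162) = (18192 - 4498579/29600)*(-3162) = (533984621/29600)*(-3162) = -844229685801/14800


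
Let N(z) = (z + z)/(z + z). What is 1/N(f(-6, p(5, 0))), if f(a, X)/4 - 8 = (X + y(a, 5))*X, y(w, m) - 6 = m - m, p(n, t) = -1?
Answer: 1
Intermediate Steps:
y(w, m) = 6 (y(w, m) = 6 + (m - m) = 6 + 0 = 6)
f(a, X) = 32 + 4*X*(6 + X) (f(a, X) = 32 + 4*((X + 6)*X) = 32 + 4*((6 + X)*X) = 32 + 4*(X*(6 + X)) = 32 + 4*X*(6 + X))
N(z) = 1 (N(z) = (2*z)/((2*z)) = (2*z)*(1/(2*z)) = 1)
1/N(f(-6, p(5, 0))) = 1/1 = 1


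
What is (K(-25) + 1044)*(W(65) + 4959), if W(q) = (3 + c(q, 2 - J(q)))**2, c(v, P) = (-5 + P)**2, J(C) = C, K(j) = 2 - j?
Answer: 22934488248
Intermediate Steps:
W(q) = (3 + (-3 - q)**2)**2 (W(q) = (3 + (-5 + (2 - q))**2)**2 = (3 + (-3 - q)**2)**2)
(K(-25) + 1044)*(W(65) + 4959) = ((2 - 1*(-25)) + 1044)*((3 + (3 + 65)**2)**2 + 4959) = ((2 + 25) + 1044)*((3 + 68**2)**2 + 4959) = (27 + 1044)*((3 + 4624)**2 + 4959) = 1071*(4627**2 + 4959) = 1071*(21409129 + 4959) = 1071*21414088 = 22934488248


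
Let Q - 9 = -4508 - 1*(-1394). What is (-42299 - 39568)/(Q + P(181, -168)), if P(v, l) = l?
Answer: 27289/1091 ≈ 25.013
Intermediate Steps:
Q = -3105 (Q = 9 + (-4508 - 1*(-1394)) = 9 + (-4508 + 1394) = 9 - 3114 = -3105)
(-42299 - 39568)/(Q + P(181, -168)) = (-42299 - 39568)/(-3105 - 168) = -81867/(-3273) = -81867*(-1/3273) = 27289/1091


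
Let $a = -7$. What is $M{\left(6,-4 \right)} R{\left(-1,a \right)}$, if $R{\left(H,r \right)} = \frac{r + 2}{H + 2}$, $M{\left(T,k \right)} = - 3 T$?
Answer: $90$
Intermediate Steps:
$R{\left(H,r \right)} = \frac{2 + r}{2 + H}$
$M{\left(6,-4 \right)} R{\left(-1,a \right)} = \left(-3\right) 6 \frac{2 - 7}{2 - 1} = - 18 \cdot 1^{-1} \left(-5\right) = - 18 \cdot 1 \left(-5\right) = \left(-18\right) \left(-5\right) = 90$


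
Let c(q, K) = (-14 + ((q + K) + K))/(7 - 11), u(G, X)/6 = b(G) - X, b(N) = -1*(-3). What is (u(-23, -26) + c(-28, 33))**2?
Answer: 28224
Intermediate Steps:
b(N) = 3
u(G, X) = 18 - 6*X (u(G, X) = 6*(3 - X) = 18 - 6*X)
c(q, K) = 7/2 - K/2 - q/4 (c(q, K) = (-14 + ((K + q) + K))/(-4) = (-14 + (q + 2*K))*(-1/4) = (-14 + q + 2*K)*(-1/4) = 7/2 - K/2 - q/4)
(u(-23, -26) + c(-28, 33))**2 = ((18 - 6*(-26)) + (7/2 - 1/2*33 - 1/4*(-28)))**2 = ((18 + 156) + (7/2 - 33/2 + 7))**2 = (174 - 6)**2 = 168**2 = 28224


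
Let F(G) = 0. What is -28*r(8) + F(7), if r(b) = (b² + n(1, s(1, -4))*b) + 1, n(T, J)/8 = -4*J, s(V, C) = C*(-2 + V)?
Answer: 26852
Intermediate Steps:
n(T, J) = -32*J (n(T, J) = 8*(-4*J) = -32*J)
r(b) = 1 + b² - 128*b (r(b) = (b² + (-(-128)*(-2 + 1))*b) + 1 = (b² + (-(-128)*(-1))*b) + 1 = (b² + (-32*4)*b) + 1 = (b² - 128*b) + 1 = 1 + b² - 128*b)
-28*r(8) + F(7) = -28*(1 + 8² - 128*8) + 0 = -28*(1 + 64 - 1024) + 0 = -28*(-959) + 0 = 26852 + 0 = 26852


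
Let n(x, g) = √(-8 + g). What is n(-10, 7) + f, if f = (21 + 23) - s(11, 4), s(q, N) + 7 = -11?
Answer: 62 + I ≈ 62.0 + 1.0*I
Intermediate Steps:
s(q, N) = -18 (s(q, N) = -7 - 11 = -18)
f = 62 (f = (21 + 23) - 1*(-18) = 44 + 18 = 62)
n(-10, 7) + f = √(-8 + 7) + 62 = √(-1) + 62 = I + 62 = 62 + I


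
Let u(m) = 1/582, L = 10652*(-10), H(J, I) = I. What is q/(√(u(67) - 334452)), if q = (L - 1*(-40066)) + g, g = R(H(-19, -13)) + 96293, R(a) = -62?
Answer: -29777*I*√113286918666/194651063 ≈ -51.489*I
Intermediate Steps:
L = -106520
u(m) = 1/582
g = 96231 (g = -62 + 96293 = 96231)
q = 29777 (q = (-106520 - 1*(-40066)) + 96231 = (-106520 + 40066) + 96231 = -66454 + 96231 = 29777)
q/(√(u(67) - 334452)) = 29777/(√(1/582 - 334452)) = 29777/(√(-194651063/582)) = 29777/((I*√113286918666/582)) = 29777*(-I*√113286918666/194651063) = -29777*I*√113286918666/194651063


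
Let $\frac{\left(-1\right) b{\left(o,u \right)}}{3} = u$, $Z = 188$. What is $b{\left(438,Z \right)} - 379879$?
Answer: $-380443$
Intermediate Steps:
$b{\left(o,u \right)} = - 3 u$
$b{\left(438,Z \right)} - 379879 = \left(-3\right) 188 - 379879 = -564 - 379879 = -380443$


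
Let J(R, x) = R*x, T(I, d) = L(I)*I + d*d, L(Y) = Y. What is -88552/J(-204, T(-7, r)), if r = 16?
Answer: 22138/15555 ≈ 1.4232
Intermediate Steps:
T(I, d) = I**2 + d**2 (T(I, d) = I*I + d*d = I**2 + d**2)
-88552/J(-204, T(-7, r)) = -88552*(-1/(204*((-7)**2 + 16**2))) = -88552*(-1/(204*(49 + 256))) = -88552/((-204*305)) = -88552/(-62220) = -88552*(-1/62220) = 22138/15555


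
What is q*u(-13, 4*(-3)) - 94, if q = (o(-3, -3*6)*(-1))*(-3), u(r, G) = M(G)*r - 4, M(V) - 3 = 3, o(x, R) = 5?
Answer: -1324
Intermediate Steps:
M(V) = 6 (M(V) = 3 + 3 = 6)
u(r, G) = -4 + 6*r (u(r, G) = 6*r - 4 = -4 + 6*r)
q = 15 (q = (5*(-1))*(-3) = -5*(-3) = 15)
q*u(-13, 4*(-3)) - 94 = 15*(-4 + 6*(-13)) - 94 = 15*(-4 - 78) - 94 = 15*(-82) - 94 = -1230 - 94 = -1324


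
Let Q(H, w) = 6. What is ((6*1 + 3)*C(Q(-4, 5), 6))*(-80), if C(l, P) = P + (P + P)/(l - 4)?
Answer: -8640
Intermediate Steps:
C(l, P) = P + 2*P/(-4 + l) (C(l, P) = P + (2*P)/(-4 + l) = P + 2*P/(-4 + l))
((6*1 + 3)*C(Q(-4, 5), 6))*(-80) = ((6*1 + 3)*(6*(-2 + 6)/(-4 + 6)))*(-80) = ((6 + 3)*(6*4/2))*(-80) = (9*(6*(½)*4))*(-80) = (9*12)*(-80) = 108*(-80) = -8640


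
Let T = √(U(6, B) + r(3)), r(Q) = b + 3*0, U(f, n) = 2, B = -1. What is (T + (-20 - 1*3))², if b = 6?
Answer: 537 - 92*√2 ≈ 406.89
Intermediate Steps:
r(Q) = 6 (r(Q) = 6 + 3*0 = 6 + 0 = 6)
T = 2*√2 (T = √(2 + 6) = √8 = 2*√2 ≈ 2.8284)
(T + (-20 - 1*3))² = (2*√2 + (-20 - 1*3))² = (2*√2 + (-20 - 3))² = (2*√2 - 23)² = (-23 + 2*√2)²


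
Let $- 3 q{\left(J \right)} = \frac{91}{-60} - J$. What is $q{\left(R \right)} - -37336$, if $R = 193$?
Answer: $\frac{6732151}{180} \approx 37401.0$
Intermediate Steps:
$q{\left(J \right)} = \frac{91}{180} + \frac{J}{3}$ ($q{\left(J \right)} = - \frac{\frac{91}{-60} - J}{3} = - \frac{91 \left(- \frac{1}{60}\right) - J}{3} = - \frac{- \frac{91}{60} - J}{3} = \frac{91}{180} + \frac{J}{3}$)
$q{\left(R \right)} - -37336 = \left(\frac{91}{180} + \frac{1}{3} \cdot 193\right) - -37336 = \left(\frac{91}{180} + \frac{193}{3}\right) + 37336 = \frac{11671}{180} + 37336 = \frac{6732151}{180}$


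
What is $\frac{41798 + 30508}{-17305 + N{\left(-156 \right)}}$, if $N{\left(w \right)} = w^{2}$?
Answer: $\frac{72306}{7031} \approx 10.284$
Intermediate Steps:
$\frac{41798 + 30508}{-17305 + N{\left(-156 \right)}} = \frac{41798 + 30508}{-17305 + \left(-156\right)^{2}} = \frac{72306}{-17305 + 24336} = \frac{72306}{7031}$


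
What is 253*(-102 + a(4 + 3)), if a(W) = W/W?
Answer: -25553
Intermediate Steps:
a(W) = 1
253*(-102 + a(4 + 3)) = 253*(-102 + 1) = 253*(-101) = -25553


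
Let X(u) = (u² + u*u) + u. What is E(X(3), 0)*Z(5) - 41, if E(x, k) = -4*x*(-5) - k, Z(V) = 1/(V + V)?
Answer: 1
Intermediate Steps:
Z(V) = 1/(2*V)
X(u) = u + 2*u² (X(u) = (u² + u²) + u = 2*u² + u = u + 2*u²)
E(x, k) = -k + 20*x (E(x, k) = 20*x - k = -k + 20*x)
E(X(3), 0)*Z(5) - 41 = (-1*0 + 20*(3*(1 + 2*3)))*((½)/5) - 41 = (0 + 20*(3*(1 + 6)))*((½)*(⅕)) - 41 = (0 + 20*(3*7))*(⅒) - 41 = (0 + 20*21)*(⅒) - 41 = (0 + 420)*(⅒) - 41 = 420*(⅒) - 41 = 42 - 41 = 1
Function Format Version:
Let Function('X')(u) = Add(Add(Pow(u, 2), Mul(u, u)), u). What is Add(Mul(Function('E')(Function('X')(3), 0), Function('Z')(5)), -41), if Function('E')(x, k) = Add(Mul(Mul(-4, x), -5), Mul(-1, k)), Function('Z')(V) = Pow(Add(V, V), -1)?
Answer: 1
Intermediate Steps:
Function('Z')(V) = Mul(Rational(1, 2), Pow(V, -1)) (Function('Z')(V) = Pow(Mul(2, V), -1) = Mul(Rational(1, 2), Pow(V, -1)))
Function('X')(u) = Add(u, Mul(2, Pow(u, 2))) (Function('X')(u) = Add(Add(Pow(u, 2), Pow(u, 2)), u) = Add(Mul(2, Pow(u, 2)), u) = Add(u, Mul(2, Pow(u, 2))))
Function('E')(x, k) = Add(Mul(-1, k), Mul(20, x)) (Function('E')(x, k) = Add(Mul(20, x), Mul(-1, k)) = Add(Mul(-1, k), Mul(20, x)))
Add(Mul(Function('E')(Function('X')(3), 0), Function('Z')(5)), -41) = Add(Mul(Add(Mul(-1, 0), Mul(20, Mul(3, Add(1, Mul(2, 3))))), Mul(Rational(1, 2), Pow(5, -1))), -41) = Add(Mul(Add(0, Mul(20, Mul(3, Add(1, 6)))), Mul(Rational(1, 2), Rational(1, 5))), -41) = Add(Mul(Add(0, Mul(20, Mul(3, 7))), Rational(1, 10)), -41) = Add(Mul(Add(0, Mul(20, 21)), Rational(1, 10)), -41) = Add(Mul(Add(0, 420), Rational(1, 10)), -41) = Add(Mul(420, Rational(1, 10)), -41) = Add(42, -41) = 1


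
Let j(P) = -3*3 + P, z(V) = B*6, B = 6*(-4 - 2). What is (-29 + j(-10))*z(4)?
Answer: 10368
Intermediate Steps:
B = -36 (B = 6*(-6) = -36)
z(V) = -216 (z(V) = -36*6 = -216)
j(P) = -9 + P
(-29 + j(-10))*z(4) = (-29 + (-9 - 10))*(-216) = (-29 - 19)*(-216) = -48*(-216) = 10368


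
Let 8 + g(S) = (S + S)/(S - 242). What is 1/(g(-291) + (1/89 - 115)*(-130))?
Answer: 47437/708786162 ≈ 6.6927e-5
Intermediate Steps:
g(S) = -8 + 2*S/(-242 + S) (g(S) = -8 + (S + S)/(S - 242) = -8 + (2*S)/(-242 + S) = -8 + 2*S/(-242 + S))
1/(g(-291) + (1/89 - 115)*(-130)) = 1/(2*(968 - 3*(-291))/(-242 - 291) + (1/89 - 115)*(-130)) = 1/(2*(968 + 873)/(-533) + (1/89 - 115)*(-130)) = 1/(2*(-1/533)*1841 - 10234/89*(-130)) = 1/(-3682/533 + 1330420/89) = 1/(708786162/47437) = 47437/708786162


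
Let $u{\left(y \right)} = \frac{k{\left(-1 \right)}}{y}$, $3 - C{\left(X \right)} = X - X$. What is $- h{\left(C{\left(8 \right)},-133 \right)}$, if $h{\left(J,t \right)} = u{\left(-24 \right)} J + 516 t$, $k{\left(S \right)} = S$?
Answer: $\frac{549023}{8} \approx 68628.0$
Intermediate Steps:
$C{\left(X \right)} = 3$ ($C{\left(X \right)} = 3 - \left(X - X\right) = 3 - 0 = 3 + 0 = 3$)
$u{\left(y \right)} = - \frac{1}{y}$ ($u{\left(y \right)} = \frac{1}{y} \left(-1\right) = - \frac{1}{y}$)
$h{\left(J,t \right)} = 516 t + \frac{J}{24}$ ($h{\left(J,t \right)} = - \frac{1}{-24} J + 516 t = \left(-1\right) \left(- \frac{1}{24}\right) J + 516 t = \frac{J}{24} + 516 t = 516 t + \frac{J}{24}$)
$- h{\left(C{\left(8 \right)},-133 \right)} = - (516 \left(-133\right) + \frac{1}{24} \cdot 3) = - (-68628 + \frac{1}{8}) = \left(-1\right) \left(- \frac{549023}{8}\right) = \frac{549023}{8}$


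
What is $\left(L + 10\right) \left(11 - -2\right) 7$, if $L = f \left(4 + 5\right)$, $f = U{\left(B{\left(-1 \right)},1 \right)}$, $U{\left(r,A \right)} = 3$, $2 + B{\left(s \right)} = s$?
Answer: $3367$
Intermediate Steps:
$B{\left(s \right)} = -2 + s$
$f = 3$
$L = 27$ ($L = 3 \left(4 + 5\right) = 3 \cdot 9 = 27$)
$\left(L + 10\right) \left(11 - -2\right) 7 = \left(27 + 10\right) \left(11 - -2\right) 7 = 37 \left(11 + 2\right) 7 = 37 \cdot 13 \cdot 7 = 481 \cdot 7 = 3367$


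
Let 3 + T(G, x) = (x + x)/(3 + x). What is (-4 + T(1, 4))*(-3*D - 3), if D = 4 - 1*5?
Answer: 0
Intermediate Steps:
T(G, x) = -3 + 2*x/(3 + x) (T(G, x) = -3 + (x + x)/(3 + x) = -3 + (2*x)/(3 + x) = -3 + 2*x/(3 + x))
D = -1 (D = 4 - 5 = -1)
(-4 + T(1, 4))*(-3*D - 3) = (-4 + (-9 - 1*4)/(3 + 4))*(-3*(-1) - 3) = (-4 + (-9 - 4)/7)*(3 - 3) = (-4 + (⅐)*(-13))*0 = (-4 - 13/7)*0 = -41/7*0 = 0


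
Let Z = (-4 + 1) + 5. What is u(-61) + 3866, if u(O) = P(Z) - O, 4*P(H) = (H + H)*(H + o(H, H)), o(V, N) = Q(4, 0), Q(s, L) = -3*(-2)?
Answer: 3935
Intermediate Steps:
Q(s, L) = 6
o(V, N) = 6
Z = 2 (Z = -3 + 5 = 2)
P(H) = H*(6 + H)/2 (P(H) = ((H + H)*(H + 6))/4 = ((2*H)*(6 + H))/4 = (2*H*(6 + H))/4 = H*(6 + H)/2)
u(O) = 8 - O (u(O) = (½)*2*(6 + 2) - O = (½)*2*8 - O = 8 - O)
u(-61) + 3866 = (8 - 1*(-61)) + 3866 = (8 + 61) + 3866 = 69 + 3866 = 3935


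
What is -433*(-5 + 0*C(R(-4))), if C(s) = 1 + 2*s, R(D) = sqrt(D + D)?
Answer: 2165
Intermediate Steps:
R(D) = sqrt(2)*sqrt(D) (R(D) = sqrt(2*D) = sqrt(2)*sqrt(D))
-433*(-5 + 0*C(R(-4))) = -433*(-5 + 0*(1 + 2*(sqrt(2)*sqrt(-4)))) = -433*(-5 + 0*(1 + 2*(sqrt(2)*(2*I)))) = -433*(-5 + 0*(1 + 2*(2*I*sqrt(2)))) = -433*(-5 + 0*(1 + 4*I*sqrt(2))) = -433*(-5 + 0) = -433*(-5) = 2165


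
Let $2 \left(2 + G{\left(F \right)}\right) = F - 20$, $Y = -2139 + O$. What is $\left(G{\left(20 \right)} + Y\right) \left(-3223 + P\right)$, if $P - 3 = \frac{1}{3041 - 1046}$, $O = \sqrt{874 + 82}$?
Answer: $\frac{13753567759}{1995} - \frac{12847798 \sqrt{239}}{1995} \approx 6.7945 \cdot 10^{6}$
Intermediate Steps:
$O = 2 \sqrt{239}$ ($O = \sqrt{956} = 2 \sqrt{239} \approx 30.919$)
$Y = -2139 + 2 \sqrt{239} \approx -2108.1$
$G{\left(F \right)} = -12 + \frac{F}{2}$ ($G{\left(F \right)} = -2 + \frac{F - 20}{2} = -2 + \frac{-20 + F}{2} = -2 + \left(-10 + \frac{F}{2}\right) = -12 + \frac{F}{2}$)
$P = \frac{5986}{1995}$ ($P = 3 + \frac{1}{3041 - 1046} = 3 + \frac{1}{1995} = \frac{5986}{1995} \approx 3.0005$)
$\left(G{\left(20 \right)} + Y\right) \left(-3223 + P\right) = \left(\left(-12 + \frac{1}{2} \cdot 20\right) - \left(2139 - 2 \sqrt{239}\right)\right) \left(-3223 + \frac{5986}{1995}\right) = \left(\left(-12 + 10\right) - \left(2139 - 2 \sqrt{239}\right)\right) \left(- \frac{6423899}{1995}\right) = \left(-2 - \left(2139 - 2 \sqrt{239}\right)\right) \left(- \frac{6423899}{1995}\right) = \left(-2141 + 2 \sqrt{239}\right) \left(- \frac{6423899}{1995}\right) = \frac{13753567759}{1995} - \frac{12847798 \sqrt{239}}{1995}$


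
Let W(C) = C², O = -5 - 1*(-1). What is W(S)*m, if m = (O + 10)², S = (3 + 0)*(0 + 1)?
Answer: 324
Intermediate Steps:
O = -4 (O = -5 + 1 = -4)
S = 3 (S = 3*1 = 3)
m = 36 (m = (-4 + 10)² = 6² = 36)
W(S)*m = 3²*36 = 9*36 = 324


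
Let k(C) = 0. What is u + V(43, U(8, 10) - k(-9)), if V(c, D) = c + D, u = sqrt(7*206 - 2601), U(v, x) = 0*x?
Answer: 43 + I*sqrt(1159) ≈ 43.0 + 34.044*I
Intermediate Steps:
U(v, x) = 0
u = I*sqrt(1159) (u = sqrt(1442 - 2601) = sqrt(-1159) = I*sqrt(1159) ≈ 34.044*I)
V(c, D) = D + c
u + V(43, U(8, 10) - k(-9)) = I*sqrt(1159) + ((0 - 1*0) + 43) = I*sqrt(1159) + ((0 + 0) + 43) = I*sqrt(1159) + (0 + 43) = I*sqrt(1159) + 43 = 43 + I*sqrt(1159)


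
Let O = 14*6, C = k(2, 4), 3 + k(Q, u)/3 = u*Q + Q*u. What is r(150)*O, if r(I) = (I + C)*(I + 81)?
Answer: 3667356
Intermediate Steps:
k(Q, u) = -9 + 6*Q*u (k(Q, u) = -9 + 3*(u*Q + Q*u) = -9 + 3*(Q*u + Q*u) = -9 + 3*(2*Q*u) = -9 + 6*Q*u)
C = 39 (C = -9 + 6*2*4 = -9 + 48 = 39)
r(I) = (39 + I)*(81 + I) (r(I) = (I + 39)*(I + 81) = (39 + I)*(81 + I))
O = 84
r(150)*O = (3159 + 150**2 + 120*150)*84 = (3159 + 22500 + 18000)*84 = 43659*84 = 3667356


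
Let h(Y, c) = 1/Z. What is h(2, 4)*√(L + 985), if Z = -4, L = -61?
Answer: -√231/2 ≈ -7.5993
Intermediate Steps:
h(Y, c) = -¼ (h(Y, c) = 1/(-4) = -¼)
h(2, 4)*√(L + 985) = -√(-61 + 985)/4 = -√231/2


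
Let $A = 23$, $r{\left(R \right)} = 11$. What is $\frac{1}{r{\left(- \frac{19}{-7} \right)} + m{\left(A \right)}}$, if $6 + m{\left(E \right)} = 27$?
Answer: $\frac{1}{32} \approx 0.03125$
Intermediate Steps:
$m{\left(E \right)} = 21$ ($m{\left(E \right)} = -6 + 27 = 21$)
$\frac{1}{r{\left(- \frac{19}{-7} \right)} + m{\left(A \right)}} = \frac{1}{11 + 21} = \frac{1}{32}$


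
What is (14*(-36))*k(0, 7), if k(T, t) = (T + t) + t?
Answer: -7056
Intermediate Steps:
k(T, t) = T + 2*t
(14*(-36))*k(0, 7) = (14*(-36))*(0 + 2*7) = -504*(0 + 14) = -504*14 = -7056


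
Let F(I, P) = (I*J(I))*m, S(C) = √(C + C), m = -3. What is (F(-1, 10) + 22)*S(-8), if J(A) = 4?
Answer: 136*I ≈ 136.0*I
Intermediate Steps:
S(C) = √2*√C (S(C) = √(2*C) = √2*√C)
F(I, P) = -12*I (F(I, P) = (I*4)*(-3) = (4*I)*(-3) = -12*I)
(F(-1, 10) + 22)*S(-8) = (-12*(-1) + 22)*(√2*√(-8)) = (12 + 22)*(√2*(2*I*√2)) = 34*(4*I) = 136*I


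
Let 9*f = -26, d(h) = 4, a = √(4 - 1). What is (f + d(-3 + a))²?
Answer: 100/81 ≈ 1.2346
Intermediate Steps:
a = √3 ≈ 1.7320
f = -26/9 (f = (⅑)*(-26) = -26/9 ≈ -2.8889)
(f + d(-3 + a))² = (-26/9 + 4)² = (10/9)² = 100/81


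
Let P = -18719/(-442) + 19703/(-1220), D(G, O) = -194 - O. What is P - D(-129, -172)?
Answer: 213047/4420 ≈ 48.201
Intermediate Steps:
P = 115807/4420 (P = -18719*(-1/442) + 19703*(-1/1220) = 18719/442 - 323/20 = 115807/4420 ≈ 26.201)
P - D(-129, -172) = 115807/4420 - (-194 - 1*(-172)) = 115807/4420 - (-194 + 172) = 115807/4420 - 1*(-22) = 115807/4420 + 22 = 213047/4420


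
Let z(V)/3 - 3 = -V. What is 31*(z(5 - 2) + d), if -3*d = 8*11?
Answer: -2728/3 ≈ -909.33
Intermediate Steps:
d = -88/3 (d = -8*11/3 = -1/3*88 = -88/3 ≈ -29.333)
z(V) = 9 - 3*V (z(V) = 9 + 3*(-V) = 9 - 3*V)
31*(z(5 - 2) + d) = 31*((9 - 3*(5 - 2)) - 88/3) = 31*((9 - 3*3) - 88/3) = 31*((9 - 9) - 88/3) = 31*(0 - 88/3) = 31*(-88/3) = -2728/3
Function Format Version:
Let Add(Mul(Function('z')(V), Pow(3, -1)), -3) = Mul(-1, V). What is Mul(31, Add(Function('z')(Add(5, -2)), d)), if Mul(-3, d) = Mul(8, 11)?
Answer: Rational(-2728, 3) ≈ -909.33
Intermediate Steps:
d = Rational(-88, 3) (d = Mul(Rational(-1, 3), Mul(8, 11)) = Mul(Rational(-1, 3), 88) = Rational(-88, 3) ≈ -29.333)
Function('z')(V) = Add(9, Mul(-3, V)) (Function('z')(V) = Add(9, Mul(3, Mul(-1, V))) = Add(9, Mul(-3, V)))
Mul(31, Add(Function('z')(Add(5, -2)), d)) = Mul(31, Add(Add(9, Mul(-3, Add(5, -2))), Rational(-88, 3))) = Mul(31, Add(Add(9, Mul(-3, 3)), Rational(-88, 3))) = Mul(31, Add(Add(9, -9), Rational(-88, 3))) = Mul(31, Add(0, Rational(-88, 3))) = Mul(31, Rational(-88, 3)) = Rational(-2728, 3)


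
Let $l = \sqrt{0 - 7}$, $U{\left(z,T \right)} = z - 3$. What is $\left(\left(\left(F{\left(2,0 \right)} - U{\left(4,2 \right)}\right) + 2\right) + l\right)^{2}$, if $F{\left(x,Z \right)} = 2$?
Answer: $\left(3 + i \sqrt{7}\right)^{2} \approx 2.0 + 15.875 i$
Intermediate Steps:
$U{\left(z,T \right)} = -3 + z$
$l = i \sqrt{7}$ ($l = \sqrt{-7} = i \sqrt{7} \approx 2.6458 i$)
$\left(\left(\left(F{\left(2,0 \right)} - U{\left(4,2 \right)}\right) + 2\right) + l\right)^{2} = \left(\left(\left(2 - \left(-3 + 4\right)\right) + 2\right) + i \sqrt{7}\right)^{2} = \left(\left(\left(2 - 1\right) + 2\right) + i \sqrt{7}\right)^{2} = \left(\left(1 + 2\right) + i \sqrt{7}\right)^{2} = \left(3 + i \sqrt{7}\right)^{2}$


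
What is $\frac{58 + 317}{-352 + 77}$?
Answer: $- \frac{15}{11} \approx -1.3636$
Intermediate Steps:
$\frac{58 + 317}{-352 + 77} = \frac{375}{-275} = 375 \left(- \frac{1}{275}\right) = - \frac{15}{11}$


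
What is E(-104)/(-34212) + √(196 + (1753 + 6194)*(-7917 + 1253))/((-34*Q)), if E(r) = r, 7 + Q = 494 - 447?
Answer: 26/8553 - 7*I*√270197/680 ≈ 0.0030399 - 5.3509*I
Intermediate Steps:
Q = 40 (Q = -7 + (494 - 447) = -7 + 47 = 40)
E(-104)/(-34212) + √(196 + (1753 + 6194)*(-7917 + 1253))/((-34*Q)) = -104/(-34212) + √(196 + (1753 + 6194)*(-7917 + 1253))/((-34*40)) = -104*(-1/34212) + √(196 + 7947*(-6664))/(-1360) = 26/8553 + √(196 - 52958808)*(-1/1360) = 26/8553 + √(-52958612)*(-1/1360) = 26/8553 + (14*I*√270197)*(-1/1360) = 26/8553 - 7*I*√270197/680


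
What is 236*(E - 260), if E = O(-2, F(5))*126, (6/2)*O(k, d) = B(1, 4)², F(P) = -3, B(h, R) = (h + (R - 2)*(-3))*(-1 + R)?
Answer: 2168840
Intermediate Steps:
B(h, R) = (-1 + R)*(6 + h - 3*R) (B(h, R) = (h + (-2 + R)*(-3))*(-1 + R) = (h + (6 - 3*R))*(-1 + R) = (6 + h - 3*R)*(-1 + R) = (-1 + R)*(6 + h - 3*R))
O(k, d) = 75 (O(k, d) = (-6 - 1*1 - 3*4² + 9*4 + 4*1)²/3 = (-6 - 1 - 3*16 + 36 + 4)²/3 = (-6 - 1 - 48 + 36 + 4)²/3 = (⅓)*(-15)² = (⅓)*225 = 75)
E = 9450 (E = 75*126 = 9450)
236*(E - 260) = 236*(9450 - 260) = 236*9190 = 2168840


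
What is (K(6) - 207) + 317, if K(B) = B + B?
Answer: 122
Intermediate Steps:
K(B) = 2*B
(K(6) - 207) + 317 = (2*6 - 207) + 317 = (12 - 207) + 317 = -195 + 317 = 122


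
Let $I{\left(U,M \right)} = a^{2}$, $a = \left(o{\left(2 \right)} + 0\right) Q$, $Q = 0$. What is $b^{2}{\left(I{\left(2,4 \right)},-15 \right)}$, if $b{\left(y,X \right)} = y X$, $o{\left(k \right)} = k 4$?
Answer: $0$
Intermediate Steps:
$o{\left(k \right)} = 4 k$
$a = 0$ ($a = \left(4 \cdot 2 + 0\right) 0 = \left(8 + 0\right) 0 = 8 \cdot 0 = 0$)
$I{\left(U,M \right)} = 0$ ($I{\left(U,M \right)} = 0^{2} = 0$)
$b{\left(y,X \right)} = X y$
$b^{2}{\left(I{\left(2,4 \right)},-15 \right)} = \left(\left(-15\right) 0\right)^{2} = 0^{2} = 0$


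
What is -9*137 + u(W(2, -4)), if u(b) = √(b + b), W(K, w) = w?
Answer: -1233 + 2*I*√2 ≈ -1233.0 + 2.8284*I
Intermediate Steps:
u(b) = √2*√b (u(b) = √(2*b) = √2*√b)
-9*137 + u(W(2, -4)) = -9*137 + √2*√(-4) = -1233 + √2*(2*I) = -1233 + 2*I*√2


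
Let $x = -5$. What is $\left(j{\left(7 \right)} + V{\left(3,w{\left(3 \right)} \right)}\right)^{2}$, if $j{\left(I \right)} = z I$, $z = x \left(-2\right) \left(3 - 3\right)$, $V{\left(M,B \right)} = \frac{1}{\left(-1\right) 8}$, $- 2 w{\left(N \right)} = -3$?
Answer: $\frac{1}{64} \approx 0.015625$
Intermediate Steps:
$w{\left(N \right)} = \frac{3}{2}$ ($w{\left(N \right)} = \left(- \frac{1}{2}\right) \left(-3\right) = \frac{3}{2}$)
$V{\left(M,B \right)} = - \frac{1}{8}$ ($V{\left(M,B \right)} = \frac{1}{-8} = - \frac{1}{8}$)
$z = 0$ ($z = \left(-5\right) \left(-2\right) \left(3 - 3\right) = 10 \left(3 - 3\right) = 10 \cdot 0 = 0$)
$j{\left(I \right)} = 0$ ($j{\left(I \right)} = 0 I = 0$)
$\left(j{\left(7 \right)} + V{\left(3,w{\left(3 \right)} \right)}\right)^{2} = \left(0 - \frac{1}{8}\right)^{2} = \left(- \frac{1}{8}\right)^{2} = \frac{1}{64}$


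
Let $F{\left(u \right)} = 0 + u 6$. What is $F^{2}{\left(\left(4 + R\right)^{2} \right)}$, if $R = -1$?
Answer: $2916$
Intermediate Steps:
$F{\left(u \right)} = 6 u$ ($F{\left(u \right)} = 0 + 6 u = 6 u$)
$F^{2}{\left(\left(4 + R\right)^{2} \right)} = \left(6 \left(4 - 1\right)^{2}\right)^{2} = \left(6 \cdot 3^{2}\right)^{2} = \left(6 \cdot 9\right)^{2} = 54^{2} = 2916$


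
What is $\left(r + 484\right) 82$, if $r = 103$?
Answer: $48134$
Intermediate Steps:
$\left(r + 484\right) 82 = \left(103 + 484\right) 82 = 587 \cdot 82 = 48134$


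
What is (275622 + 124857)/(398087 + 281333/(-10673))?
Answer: 328793259/326807786 ≈ 1.0061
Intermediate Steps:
(275622 + 124857)/(398087 + 281333/(-10673)) = 400479/(398087 + 281333*(-1/10673)) = 400479/(398087 - 21641/821) = 400479/(326807786/821) = 400479*(821/326807786) = 328793259/326807786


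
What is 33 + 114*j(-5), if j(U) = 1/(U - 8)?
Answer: 315/13 ≈ 24.231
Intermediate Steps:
j(U) = 1/(-8 + U)
33 + 114*j(-5) = 33 + 114/(-8 - 5) = 33 + 114/(-13) = 33 + 114*(-1/13) = 33 - 114/13 = 315/13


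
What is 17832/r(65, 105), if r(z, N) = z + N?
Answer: 8916/85 ≈ 104.89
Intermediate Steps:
r(z, N) = N + z
17832/r(65, 105) = 17832/(105 + 65) = 17832/170 = 17832*(1/170) = 8916/85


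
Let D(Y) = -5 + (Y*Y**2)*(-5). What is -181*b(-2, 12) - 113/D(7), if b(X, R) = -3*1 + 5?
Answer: -622527/1720 ≈ -361.93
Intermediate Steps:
b(X, R) = 2 (b(X, R) = -3 + 5 = 2)
D(Y) = -5 - 5*Y**3 (D(Y) = -5 + Y**3*(-5) = -5 - 5*Y**3)
-181*b(-2, 12) - 113/D(7) = -181/(1/2) - 113/(-5 - 5*7**3) = -181/1/2 - 113/(-5 - 5*343) = -181*2 - 113/(-5 - 1715) = -362 - 113/(-1720) = -362 - 113*(-1/1720) = -362 + 113/1720 = -622527/1720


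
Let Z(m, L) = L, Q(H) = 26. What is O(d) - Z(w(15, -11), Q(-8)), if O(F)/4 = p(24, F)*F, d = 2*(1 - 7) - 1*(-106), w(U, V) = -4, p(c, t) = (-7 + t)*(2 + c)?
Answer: 850486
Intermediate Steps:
d = 94 (d = 2*(-6) + 106 = -12 + 106 = 94)
O(F) = 4*F*(-182 + 26*F) (O(F) = 4*((-14 - 7*24 + 2*F + 24*F)*F) = 4*((-14 - 168 + 2*F + 24*F)*F) = 4*((-182 + 26*F)*F) = 4*(F*(-182 + 26*F)) = 4*F*(-182 + 26*F))
O(d) - Z(w(15, -11), Q(-8)) = 104*94*(-7 + 94) - 1*26 = 104*94*87 - 26 = 850512 - 26 = 850486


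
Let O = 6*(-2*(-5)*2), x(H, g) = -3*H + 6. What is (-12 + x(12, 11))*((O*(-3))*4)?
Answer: 60480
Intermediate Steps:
x(H, g) = 6 - 3*H
O = 120 (O = 6*(10*2) = 6*20 = 120)
(-12 + x(12, 11))*((O*(-3))*4) = (-12 + (6 - 3*12))*((120*(-3))*4) = (-12 + (6 - 36))*(-360*4) = (-12 - 30)*(-1440) = -42*(-1440) = 60480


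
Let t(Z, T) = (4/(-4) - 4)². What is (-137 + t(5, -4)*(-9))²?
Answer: 131044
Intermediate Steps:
t(Z, T) = 25 (t(Z, T) = (4*(-¼) - 4)² = (-1 - 4)² = (-5)² = 25)
(-137 + t(5, -4)*(-9))² = (-137 + 25*(-9))² = (-137 - 225)² = (-362)² = 131044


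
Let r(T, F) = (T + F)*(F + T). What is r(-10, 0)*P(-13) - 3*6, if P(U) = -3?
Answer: -318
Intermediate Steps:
r(T, F) = (F + T)**2 (r(T, F) = (F + T)*(F + T) = (F + T)**2)
r(-10, 0)*P(-13) - 3*6 = (0 - 10)**2*(-3) - 3*6 = (-10)**2*(-3) - 18 = 100*(-3) - 18 = -300 - 18 = -318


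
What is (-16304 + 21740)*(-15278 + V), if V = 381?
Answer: -80980092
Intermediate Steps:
(-16304 + 21740)*(-15278 + V) = (-16304 + 21740)*(-15278 + 381) = 5436*(-14897) = -80980092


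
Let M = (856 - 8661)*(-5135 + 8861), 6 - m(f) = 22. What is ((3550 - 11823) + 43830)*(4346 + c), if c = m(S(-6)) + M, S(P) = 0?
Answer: -1033894444700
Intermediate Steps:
m(f) = -16 (m(f) = 6 - 1*22 = 6 - 22 = -16)
M = -29081430 (M = -7805*3726 = -29081430)
c = -29081446 (c = -16 - 29081430 = -29081446)
((3550 - 11823) + 43830)*(4346 + c) = ((3550 - 11823) + 43830)*(4346 - 29081446) = (-8273 + 43830)*(-29077100) = 35557*(-29077100) = -1033894444700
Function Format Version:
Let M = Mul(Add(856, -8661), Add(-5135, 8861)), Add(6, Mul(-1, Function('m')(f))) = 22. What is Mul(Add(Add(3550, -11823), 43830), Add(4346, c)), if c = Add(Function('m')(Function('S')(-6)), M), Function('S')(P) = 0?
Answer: -1033894444700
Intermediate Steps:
Function('m')(f) = -16 (Function('m')(f) = Add(6, Mul(-1, 22)) = Add(6, -22) = -16)
M = -29081430 (M = Mul(-7805, 3726) = -29081430)
c = -29081446 (c = Add(-16, -29081430) = -29081446)
Mul(Add(Add(3550, -11823), 43830), Add(4346, c)) = Mul(Add(Add(3550, -11823), 43830), Add(4346, -29081446)) = Mul(Add(-8273, 43830), -29077100) = Mul(35557, -29077100) = -1033894444700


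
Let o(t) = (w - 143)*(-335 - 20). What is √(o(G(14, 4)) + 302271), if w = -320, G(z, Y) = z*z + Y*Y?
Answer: 2*√116659 ≈ 683.11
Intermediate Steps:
G(z, Y) = Y² + z² (G(z, Y) = z² + Y² = Y² + z²)
o(t) = 164365 (o(t) = (-320 - 143)*(-335 - 20) = -463*(-355) = 164365)
√(o(G(14, 4)) + 302271) = √(164365 + 302271) = √466636 = 2*√116659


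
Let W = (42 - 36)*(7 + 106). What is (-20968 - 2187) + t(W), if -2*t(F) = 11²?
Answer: -46431/2 ≈ -23216.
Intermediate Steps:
W = 678 (W = 6*113 = 678)
t(F) = -121/2 (t(F) = -½*11² = -½*121 = -121/2)
(-20968 - 2187) + t(W) = (-20968 - 2187) - 121/2 = -23155 - 121/2 = -46431/2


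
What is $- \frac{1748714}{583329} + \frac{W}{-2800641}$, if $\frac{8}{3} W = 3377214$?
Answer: $- \frac{7515040266935}{2178260151852} \approx -3.45$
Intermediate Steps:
$W = \frac{5065821}{4}$ ($W = \frac{3}{8} \cdot 3377214 = \frac{5065821}{4} \approx 1.2665 \cdot 10^{6}$)
$- \frac{1748714}{583329} + \frac{W}{-2800641} = - \frac{1748714}{583329} + \frac{5065821}{4 \left(-2800641\right)} = \left(-1748714\right) \frac{1}{583329} + \frac{5065821}{4} \left(- \frac{1}{2800641}\right) = - \frac{1748714}{583329} - \frac{1688607}{3734188} = - \frac{7515040266935}{2178260151852}$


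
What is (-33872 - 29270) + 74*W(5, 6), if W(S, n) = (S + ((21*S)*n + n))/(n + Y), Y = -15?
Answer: -615712/9 ≈ -68413.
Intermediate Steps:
W(S, n) = (S + n + 21*S*n)/(-15 + n) (W(S, n) = (S + ((21*S)*n + n))/(n - 15) = (S + (21*S*n + n))/(-15 + n) = (S + (n + 21*S*n))/(-15 + n) = (S + n + 21*S*n)/(-15 + n))
(-33872 - 29270) + 74*W(5, 6) = (-33872 - 29270) + 74*((5 + 6 + 21*5*6)/(-15 + 6)) = -63142 + 74*((5 + 6 + 630)/(-9)) = -63142 + 74*(-1/9*641) = -63142 + 74*(-641/9) = -63142 - 47434/9 = -615712/9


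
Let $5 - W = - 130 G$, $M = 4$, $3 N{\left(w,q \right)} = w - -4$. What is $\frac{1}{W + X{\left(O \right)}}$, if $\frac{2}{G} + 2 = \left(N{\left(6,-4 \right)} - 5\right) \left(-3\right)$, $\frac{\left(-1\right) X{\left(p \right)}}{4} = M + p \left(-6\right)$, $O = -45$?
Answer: $- \frac{3}{3013} \approx -0.00099568$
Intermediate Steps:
$N{\left(w,q \right)} = \frac{4}{3} + \frac{w}{3}$ ($N{\left(w,q \right)} = \frac{w - -4}{3} = \frac{w + 4}{3} = \frac{4 + w}{3} = \frac{4}{3} + \frac{w}{3}$)
$X{\left(p \right)} = -16 + 24 p$ ($X{\left(p \right)} = - 4 \left(4 + p \left(-6\right)\right) = - 4 \left(4 - 6 p\right) = -16 + 24 p$)
$G = \frac{2}{3}$ ($G = \frac{2}{-2 + \left(\left(\frac{4}{3} + \frac{1}{3} \cdot 6\right) - 5\right) \left(-3\right)} = \frac{2}{-2 + \left(\left(\frac{4}{3} + 2\right) - 5\right) \left(-3\right)} = \frac{2}{-2 + \left(\frac{10}{3} - 5\right) \left(-3\right)} = \frac{2}{-2 - -5} = \frac{2}{-2 + 5} = \frac{2}{3} \approx 0.66667$)
$W = \frac{275}{3}$ ($W = 5 - \left(-130\right) \frac{2}{3} = 5 - - \frac{260}{3} = 5 + \frac{260}{3} = \frac{275}{3} \approx 91.667$)
$\frac{1}{W + X{\left(O \right)}} = \frac{1}{\frac{275}{3} + \left(-16 + 24 \left(-45\right)\right)} = \frac{1}{\frac{275}{3} - 1096} = \frac{1}{- \frac{3013}{3}} = - \frac{3}{3013}$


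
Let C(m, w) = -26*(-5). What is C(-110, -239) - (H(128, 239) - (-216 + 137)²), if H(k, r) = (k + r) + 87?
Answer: 5917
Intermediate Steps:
C(m, w) = 130
H(k, r) = 87 + k + r
C(-110, -239) - (H(128, 239) - (-216 + 137)²) = 130 - ((87 + 128 + 239) - (-216 + 137)²) = 130 - (454 - 1*(-79)²) = 130 - (454 - 1*6241) = 130 - (454 - 6241) = 130 - 1*(-5787) = 130 + 5787 = 5917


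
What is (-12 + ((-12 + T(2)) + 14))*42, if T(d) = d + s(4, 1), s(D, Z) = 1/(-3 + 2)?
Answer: -378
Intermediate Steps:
s(D, Z) = -1 (s(D, Z) = 1/(-1) = -1)
T(d) = -1 + d (T(d) = d - 1 = -1 + d)
(-12 + ((-12 + T(2)) + 14))*42 = (-12 + ((-12 + (-1 + 2)) + 14))*42 = (-12 + ((-12 + 1) + 14))*42 = (-12 + (-11 + 14))*42 = (-12 + 3)*42 = -9*42 = -378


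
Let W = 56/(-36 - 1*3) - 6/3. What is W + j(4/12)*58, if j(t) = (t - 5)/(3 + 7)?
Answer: -5948/195 ≈ -30.503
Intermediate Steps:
j(t) = -½ + t/10 (j(t) = (-5 + t)/10 = (-5 + t)*(⅒) = -½ + t/10)
W = -134/39 (W = 56/(-36 - 3) - 6*⅓ = 56/(-39) - 2 = 56*(-1/39) - 2 = -56/39 - 2 = -134/39 ≈ -3.4359)
W + j(4/12)*58 = -134/39 + (-½ + (4/12)/10)*58 = -134/39 + (-½ + (4*(1/12))/10)*58 = -134/39 + (-½ + (⅒)*(⅓))*58 = -134/39 + (-½ + 1/30)*58 = -134/39 - 7/15*58 = -134/39 - 406/15 = -5948/195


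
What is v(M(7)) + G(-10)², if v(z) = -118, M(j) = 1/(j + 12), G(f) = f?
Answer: -18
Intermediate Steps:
M(j) = 1/(12 + j)
v(M(7)) + G(-10)² = -118 + (-10)² = -118 + 100 = -18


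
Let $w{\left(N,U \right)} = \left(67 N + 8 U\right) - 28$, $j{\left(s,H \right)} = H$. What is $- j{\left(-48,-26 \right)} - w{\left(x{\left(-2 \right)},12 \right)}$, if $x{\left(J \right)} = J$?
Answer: $92$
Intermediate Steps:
$w{\left(N,U \right)} = -28 + 8 U + 67 N$ ($w{\left(N,U \right)} = \left(8 U + 67 N\right) - 28 = -28 + 8 U + 67 N$)
$- j{\left(-48,-26 \right)} - w{\left(x{\left(-2 \right)},12 \right)} = \left(-1\right) \left(-26\right) - \left(-28 + 8 \cdot 12 + 67 \left(-2\right)\right) = 26 - \left(-28 + 96 - 134\right) = 26 - -66 = 26 + 66 = 92$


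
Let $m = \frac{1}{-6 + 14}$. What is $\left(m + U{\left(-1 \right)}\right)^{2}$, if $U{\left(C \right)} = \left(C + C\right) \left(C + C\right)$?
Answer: $\frac{1089}{64} \approx 17.016$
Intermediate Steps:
$m = \frac{1}{8} \approx 0.125$
$U{\left(C \right)} = 4 C^{2}$ ($U{\left(C \right)} = 2 C 2 C = 4 C^{2}$)
$\left(m + U{\left(-1 \right)}\right)^{2} = \left(\frac{1}{8} + 4 \left(-1\right)^{2}\right)^{2} = \left(\frac{1}{8} + 4 \cdot 1\right)^{2} = \left(\frac{1}{8} + 4\right)^{2} = \left(\frac{33}{8}\right)^{2} = \frac{1089}{64}$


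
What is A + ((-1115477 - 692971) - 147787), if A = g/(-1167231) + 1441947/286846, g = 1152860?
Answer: -654976532202001913/334815543426 ≈ -1.9562e+6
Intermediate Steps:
A = 1352391959197/334815543426 (A = 1152860/(-1167231) + 1441947/286846 = 1152860*(-1/1167231) + 1441947*(1/286846) = -1152860/1167231 + 1441947/286846 = 1352391959197/334815543426 ≈ 4.0392)
A + ((-1115477 - 692971) - 147787) = 1352391959197/334815543426 + ((-1115477 - 692971) - 147787) = 1352391959197/334815543426 + (-1808448 - 147787) = 1352391959197/334815543426 - 1956235 = -654976532202001913/334815543426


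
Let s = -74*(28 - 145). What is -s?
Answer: -8658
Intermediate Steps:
s = 8658 (s = -74*(-117) = 8658)
-s = -1*8658 = -8658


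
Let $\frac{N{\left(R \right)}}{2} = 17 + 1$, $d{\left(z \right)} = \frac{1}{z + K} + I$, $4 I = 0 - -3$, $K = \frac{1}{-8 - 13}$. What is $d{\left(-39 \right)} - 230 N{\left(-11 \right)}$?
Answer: $- \frac{3394503}{410} \approx -8279.3$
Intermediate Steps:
$K = - \frac{1}{21}$ ($K = \frac{1}{-21} = - \frac{1}{21} \approx -0.047619$)
$I = \frac{3}{4}$ ($I = \frac{0 - -3}{4} = \frac{0 + 3}{4} = \frac{1}{4} \cdot 3 = \frac{3}{4} \approx 0.75$)
$d{\left(z \right)} = \frac{3}{4} + \frac{1}{- \frac{1}{21} + z}$ ($d{\left(z \right)} = \frac{1}{z - \frac{1}{21}} + \frac{3}{4} = \frac{1}{- \frac{1}{21} + z} + \frac{3}{4} = \frac{3}{4} + \frac{1}{- \frac{1}{21} + z}$)
$N{\left(R \right)} = 36$ ($N{\left(R \right)} = 2 \left(17 + 1\right) = 2 \cdot 18 = 36$)
$d{\left(-39 \right)} - 230 N{\left(-11 \right)} = \frac{9 \left(9 + 7 \left(-39\right)\right)}{4 \left(-1 + 21 \left(-39\right)\right)} - 8280 = \frac{9 \left(9 - 273\right)}{4 \left(-1 - 819\right)} - 8280 = \frac{9}{4} \frac{1}{-820} \left(-264\right) - 8280 = \frac{9}{4} \left(- \frac{1}{820}\right) \left(-264\right) - 8280 = \frac{297}{410} - 8280 = - \frac{3394503}{410}$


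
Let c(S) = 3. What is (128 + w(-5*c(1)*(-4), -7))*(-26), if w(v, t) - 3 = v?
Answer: -4966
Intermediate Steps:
w(v, t) = 3 + v
(128 + w(-5*c(1)*(-4), -7))*(-26) = (128 + (3 - 5*3*(-4)))*(-26) = (128 + (3 - 15*(-4)))*(-26) = (128 + (3 + 60))*(-26) = (128 + 63)*(-26) = 191*(-26) = -4966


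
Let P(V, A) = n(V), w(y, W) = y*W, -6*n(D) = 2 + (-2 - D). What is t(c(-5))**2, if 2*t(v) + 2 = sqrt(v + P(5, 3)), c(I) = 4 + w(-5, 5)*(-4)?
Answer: (12 - sqrt(3774))**2/144 ≈ 16.970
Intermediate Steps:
n(D) = D/6 (n(D) = -(2 + (-2 - D))/6 = -(-1)*D/6 = D/6)
w(y, W) = W*y
P(V, A) = V/6
c(I) = 104 (c(I) = 4 + (5*(-5))*(-4) = 4 - 25*(-4) = 4 + 100 = 104)
t(v) = -1 + sqrt(5/6 + v)/2 (t(v) = -1 + sqrt(v + (1/6)*5)/2 = -1 + sqrt(v + 5/6)/2 = -1 + sqrt(5/6 + v)/2)
t(c(-5))**2 = (-1 + sqrt(30 + 36*104)/12)**2 = (-1 + sqrt(30 + 3744)/12)**2 = (-1 + sqrt(3774)/12)**2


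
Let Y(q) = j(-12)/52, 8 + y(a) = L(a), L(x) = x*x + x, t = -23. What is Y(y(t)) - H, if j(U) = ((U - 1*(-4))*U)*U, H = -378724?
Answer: 4923124/13 ≈ 3.7870e+5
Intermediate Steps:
j(U) = U²*(4 + U) (j(U) = ((U + 4)*U)*U = ((4 + U)*U)*U = (U*(4 + U))*U = U²*(4 + U))
L(x) = x + x² (L(x) = x² + x = x + x²)
y(a) = -8 + a*(1 + a)
Y(q) = -288/13 (Y(q) = ((-12)²*(4 - 12))/52 = (144*(-8))*(1/52) = -1152*1/52 = -288/13)
Y(y(t)) - H = -288/13 - 1*(-378724) = -288/13 + 378724 = 4923124/13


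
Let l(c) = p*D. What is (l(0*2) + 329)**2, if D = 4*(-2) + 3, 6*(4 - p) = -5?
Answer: 3345241/36 ≈ 92923.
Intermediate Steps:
p = 29/6 (p = 4 - 1/6*(-5) = 4 + 5/6 = 29/6 ≈ 4.8333)
D = -5 (D = -8 + 3 = -5)
l(c) = -145/6 (l(c) = (29/6)*(-5) = -145/6)
(l(0*2) + 329)**2 = (-145/6 + 329)**2 = (1829/6)**2 = 3345241/36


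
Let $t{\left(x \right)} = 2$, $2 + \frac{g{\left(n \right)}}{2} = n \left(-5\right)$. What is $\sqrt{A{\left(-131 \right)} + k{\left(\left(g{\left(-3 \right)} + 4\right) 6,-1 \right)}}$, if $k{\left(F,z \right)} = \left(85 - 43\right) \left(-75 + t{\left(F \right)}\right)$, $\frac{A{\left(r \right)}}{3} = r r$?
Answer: $\sqrt{48417} \approx 220.04$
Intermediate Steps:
$g{\left(n \right)} = -4 - 10 n$ ($g{\left(n \right)} = -4 + 2 n \left(-5\right) = -4 + 2 \left(- 5 n\right) = -4 - 10 n$)
$A{\left(r \right)} = 3 r^{2}$ ($A{\left(r \right)} = 3 r r = 3 r^{2}$)
$k{\left(F,z \right)} = -3066$ ($k{\left(F,z \right)} = \left(85 - 43\right) \left(-75 + 2\right) = 42 \left(-73\right) = -3066$)
$\sqrt{A{\left(-131 \right)} + k{\left(\left(g{\left(-3 \right)} + 4\right) 6,-1 \right)}} = \sqrt{3 \left(-131\right)^{2} - 3066} = \sqrt{3 \cdot 17161 - 3066} = \sqrt{51483 - 3066} = \sqrt{48417}$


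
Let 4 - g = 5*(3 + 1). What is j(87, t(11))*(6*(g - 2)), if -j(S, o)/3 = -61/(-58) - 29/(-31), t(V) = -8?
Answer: 578826/899 ≈ 643.86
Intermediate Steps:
g = -16 (g = 4 - 5*(3 + 1) = 4 - 5*4 = 4 - 1*20 = 4 - 20 = -16)
j(S, o) = -10719/1798 (j(S, o) = -3*(-61/(-58) - 29/(-31)) = -3*(-61*(-1/58) - 29*(-1/31)) = -3*(61/58 + 29/31) = -3*3573/1798 = -10719/1798)
j(87, t(11))*(6*(g - 2)) = -32157*(-16 - 2)/899 = -32157*(-18)/899 = -10719/1798*(-108) = 578826/899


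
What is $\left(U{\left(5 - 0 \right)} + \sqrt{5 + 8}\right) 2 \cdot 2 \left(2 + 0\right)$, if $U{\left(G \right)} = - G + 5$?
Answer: $8 \sqrt{13} \approx 28.844$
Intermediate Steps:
$U{\left(G \right)} = 5 - G$
$\left(U{\left(5 - 0 \right)} + \sqrt{5 + 8}\right) 2 \cdot 2 \left(2 + 0\right) = \left(\left(5 - \left(5 - 0\right)\right) + \sqrt{5 + 8}\right) 2 \cdot 2 \left(2 + 0\right) = \left(\left(5 - \left(5 + 0\right)\right) + \sqrt{13}\right) 4 \cdot 2 = \left(\left(5 - 5\right) + \sqrt{13}\right) 8 = \left(0 + \sqrt{13}\right) 8 = \sqrt{13} \cdot 8 = 8 \sqrt{13}$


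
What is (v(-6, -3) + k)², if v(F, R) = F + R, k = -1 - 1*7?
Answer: 289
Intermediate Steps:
k = -8 (k = -1 - 7 = -8)
(v(-6, -3) + k)² = ((-6 - 3) - 8)² = (-9 - 8)² = (-17)² = 289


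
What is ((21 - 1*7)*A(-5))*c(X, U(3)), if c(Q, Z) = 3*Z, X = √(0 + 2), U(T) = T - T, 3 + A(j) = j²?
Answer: 0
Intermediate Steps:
A(j) = -3 + j²
U(T) = 0
X = √2 ≈ 1.4142
((21 - 1*7)*A(-5))*c(X, U(3)) = ((21 - 1*7)*(-3 + (-5)²))*(3*0) = ((21 - 7)*(-3 + 25))*0 = (14*22)*0 = 308*0 = 0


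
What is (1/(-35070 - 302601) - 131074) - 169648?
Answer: -101545098463/337671 ≈ -3.0072e+5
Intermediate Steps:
(1/(-35070 - 302601) - 131074) - 169648 = (1/(-337671) - 131074) - 169648 = (-1/337671 - 131074) - 169648 = -44259888655/337671 - 169648 = -101545098463/337671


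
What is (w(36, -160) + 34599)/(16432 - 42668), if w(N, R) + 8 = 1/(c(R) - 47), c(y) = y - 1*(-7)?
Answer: -6918199/5247200 ≈ -1.3185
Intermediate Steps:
c(y) = 7 + y (c(y) = y + 7 = 7 + y)
w(N, R) = -8 + 1/(-40 + R) (w(N, R) = -8 + 1/((7 + R) - 47) = -8 + 1/(-40 + R))
(w(36, -160) + 34599)/(16432 - 42668) = ((321 - 8*(-160))/(-40 - 160) + 34599)/(16432 - 42668) = ((321 + 1280)/(-200) + 34599)/(-26236) = (-1/200*1601 + 34599)*(-1/26236) = (-1601/200 + 34599)*(-1/26236) = (6918199/200)*(-1/26236) = -6918199/5247200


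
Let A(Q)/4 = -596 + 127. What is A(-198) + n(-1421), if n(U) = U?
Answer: -3297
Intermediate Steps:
A(Q) = -1876 (A(Q) = 4*(-596 + 127) = 4*(-469) = -1876)
A(-198) + n(-1421) = -1876 - 1421 = -3297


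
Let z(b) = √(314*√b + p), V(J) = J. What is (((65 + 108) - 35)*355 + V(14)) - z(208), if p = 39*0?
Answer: 49004 - 2*13^(¼)*√314 ≈ 48937.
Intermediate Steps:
p = 0
z(b) = √314*b^(¼) (z(b) = √(314*√b + 0) = √(314*√b) = √314*b^(¼))
(((65 + 108) - 35)*355 + V(14)) - z(208) = (((65 + 108) - 35)*355 + 14) - √314*208^(¼) = ((173 - 35)*355 + 14) - √314*2*13^(¼) = (138*355 + 14) - 2*13^(¼)*√314 = (48990 + 14) - 2*13^(¼)*√314 = 49004 - 2*13^(¼)*√314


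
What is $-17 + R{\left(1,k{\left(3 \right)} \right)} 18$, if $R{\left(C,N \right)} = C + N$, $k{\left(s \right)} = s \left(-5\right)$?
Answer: $-269$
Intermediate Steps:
$k{\left(s \right)} = - 5 s$
$-17 + R{\left(1,k{\left(3 \right)} \right)} 18 = -17 + \left(1 - 15\right) 18 = -17 - 252 = -269$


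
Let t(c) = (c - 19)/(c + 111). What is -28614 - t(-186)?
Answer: -429251/15 ≈ -28617.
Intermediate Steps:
t(c) = (-19 + c)/(111 + c)
-28614 - t(-186) = -28614 - (-19 - 186)/(111 - 186) = -28614 - (-205)/(-75) = -28614 - (-1)*(-205)/75 = -28614 - 1*41/15 = -28614 - 41/15 = -429251/15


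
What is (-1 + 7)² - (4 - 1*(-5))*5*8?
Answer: -324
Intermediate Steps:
(-1 + 7)² - (4 - 1*(-5))*5*8 = 6² - (4 + 5)*5*8 = 36 - 9*5*8 = 36 - 45*8 = 36 - 1*360 = 36 - 360 = -324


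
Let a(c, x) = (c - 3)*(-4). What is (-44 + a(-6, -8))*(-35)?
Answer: 280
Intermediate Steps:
a(c, x) = 12 - 4*c (a(c, x) = (-3 + c)*(-4) = 12 - 4*c)
(-44 + a(-6, -8))*(-35) = (-44 + (12 - 4*(-6)))*(-35) = (-44 + (12 + 24))*(-35) = (-44 + 36)*(-35) = -8*(-35) = 280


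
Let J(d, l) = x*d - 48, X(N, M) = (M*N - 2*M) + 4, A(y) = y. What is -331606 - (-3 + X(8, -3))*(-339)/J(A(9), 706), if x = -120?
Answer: -124681935/376 ≈ -3.3160e+5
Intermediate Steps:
X(N, M) = 4 - 2*M + M*N (X(N, M) = (-2*M + M*N) + 4 = 4 - 2*M + M*N)
J(d, l) = -48 - 120*d (J(d, l) = -120*d - 48 = -48 - 120*d)
-331606 - (-3 + X(8, -3))*(-339)/J(A(9), 706) = -331606 - (-3 + (4 - 2*(-3) - 3*8))*(-339)/(-48 - 120*9) = -331606 - (-3 + (4 + 6 - 24))*(-339)/(-48 - 1080) = -331606 - (-3 - 14)*(-339)/(-1128) = -331606 - (-17*(-339))*(-1)/1128 = -331606 - 5763*(-1)/1128 = -331606 - 1*(-1921/376) = -331606 + 1921/376 = -124681935/376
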